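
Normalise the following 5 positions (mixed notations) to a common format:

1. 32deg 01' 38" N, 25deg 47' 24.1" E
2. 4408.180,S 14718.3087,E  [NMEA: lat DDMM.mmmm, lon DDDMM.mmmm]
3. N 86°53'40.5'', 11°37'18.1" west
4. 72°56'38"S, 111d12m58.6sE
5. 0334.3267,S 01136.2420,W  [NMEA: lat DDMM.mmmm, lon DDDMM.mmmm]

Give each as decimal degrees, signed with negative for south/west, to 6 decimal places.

Point 1:
  Latitude: 32° + 1/60 + 38/3600 = 32 + 0.016667 + 0.010556 = 32.0272222
  N ⇒ keep positive
  Lon: 25 + 47/60 + 24.1/3600 = 25.7900278
  E → positive
Point 2:
  Latitude: degrees = first 2 digits = 44, minutes = 8.18; 44 + 8.18/60 = 44.1363333
  S → negative
  Longitude: split at 3 digits → 147° and 18.3087′; 147 + 18.3087/60 = 147.3051450
  E → positive
Point 3:
  Lat: 53′ + 40.5″ = 53.67500′; 86 + 53.67500/60 = 86.8945833
  N → positive
  Lon: 11° + 37/60 + 18.1/3600 = 11 + 0.616667 + 0.005028 = 11.6216944
  W → negative
Point 4:
  Latitude: 72° + 56/60 + 38/3600 = 72 + 0.933333 + 0.010556 = 72.9438889
  S ⇒ negate
  Longitude: 111 + 12/60 + 58.6/3600 = 111.2162778
  E ⇒ keep positive
Point 5:
  Latitude: split at 2 digits → 03° and 34.3267′; 3 + 34.3267/60 = 3.5721117
  S ⇒ negate
  Lon: split at 3 digits → 011° and 36.242′; 11 + 36.242/60 = 11.6040333
  W ⇒ negate

1. 32.027222, 25.790028
2. -44.136333, 147.305145
3. 86.894583, -11.621694
4. -72.943889, 111.216278
5. -3.572112, -11.604033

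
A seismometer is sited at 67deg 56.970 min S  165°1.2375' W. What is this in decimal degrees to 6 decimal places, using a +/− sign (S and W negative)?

φ: 67 + 56.97/60 = 67.9495000
S → negative
λ: 1.2375′ = 0.020625°; total 165.0206250
hemisphere W, so the sign is −

-67.949500, -165.020625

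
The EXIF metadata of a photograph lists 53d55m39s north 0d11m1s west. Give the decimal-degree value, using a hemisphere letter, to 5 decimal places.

53.92750° N, 0.18361° W

Latitude: 55′ + 39″ = 55.65000′; 53 + 55.65000/60 = 53.927500
Lon: 0° + 11/60 + 1/3600 = 0 + 0.183333 + 0.000278 = 0.183611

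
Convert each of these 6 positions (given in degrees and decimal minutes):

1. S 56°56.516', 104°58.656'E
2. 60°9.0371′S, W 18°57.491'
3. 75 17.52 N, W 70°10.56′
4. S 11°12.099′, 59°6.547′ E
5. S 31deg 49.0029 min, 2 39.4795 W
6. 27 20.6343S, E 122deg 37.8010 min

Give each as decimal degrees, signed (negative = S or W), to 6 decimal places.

Point 1:
  Lat: 56.516′ = 0.941933°; total 56.9419333
  S → negative
  Lon: 58.656′ = 0.977600°; total 104.9776000
  E ⇒ keep positive
Point 2:
  Lat: 9.0371′ = 0.150618°; total 60.1506183
  hemisphere S, so the sign is −
  Lon: 18 + 57.491/60 = 18.9581833
  W → negative
Point 3:
  Latitude: 17.52′ = 0.292000°; total 75.2920000
  N ⇒ keep positive
  Longitude: 70 + 10.56/60 = 70.1760000
  W ⇒ negate
Point 4:
  Lat: 11 + 12.099/60 = 11.2016500
  S → negative
  Lon: 59 + 6.547/60 = 59.1091167
  E ⇒ keep positive
Point 5:
  φ: 31 + 49.0029/60 = 31.8167150
  S ⇒ negate
  Longitude: 39.4795′ = 0.657992°; total 2.6579917
  W ⇒ negate
Point 6:
  Lat: 27 + 20.6343/60 = 27.3439050
  S → negative
  λ: 122 + 37.801/60 = 122.6300167
  E ⇒ keep positive

1. -56.941933, 104.977600
2. -60.150618, -18.958183
3. 75.292000, -70.176000
4. -11.201650, 59.109117
5. -31.816715, -2.657992
6. -27.343905, 122.630017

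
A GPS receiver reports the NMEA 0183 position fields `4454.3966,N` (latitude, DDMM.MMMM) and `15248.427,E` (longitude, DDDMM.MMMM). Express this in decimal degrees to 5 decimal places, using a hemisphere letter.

φ: split at 2 digits → 44° and 54.3966′; 44 + 54.3966/60 = 44.906610
Longitude: degrees = first 3 digits = 152, minutes = 48.427; 152 + 48.427/60 = 152.807117

44.90661° N, 152.80712° E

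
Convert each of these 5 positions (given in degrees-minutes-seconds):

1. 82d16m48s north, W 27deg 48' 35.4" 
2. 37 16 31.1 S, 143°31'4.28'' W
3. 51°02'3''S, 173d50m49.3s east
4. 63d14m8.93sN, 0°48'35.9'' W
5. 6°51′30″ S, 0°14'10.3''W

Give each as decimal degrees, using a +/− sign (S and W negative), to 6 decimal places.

1. 82.280000, -27.809833
2. -37.275306, -143.517856
3. -51.034167, 173.847028
4. 63.235814, -0.809972
5. -6.858333, -0.236194

Point 1:
  Lat: 16′ + 48″ = 16.80000′; 82 + 16.80000/60 = 82.2800000
  N → positive
  Lon: 27° + 48/60 + 35.4/3600 = 27 + 0.800000 + 0.009833 = 27.8098333
  W → negative
Point 2:
  φ: 37 + 16/60 + 31.1/3600 = 37.2753056
  S ⇒ negate
  λ: 143 + 31/60 + 4.28/3600 = 143.5178556
  W ⇒ negate
Point 3:
  Lat: 51 + 2/60 + 3/3600 = 51.0341667
  S ⇒ negate
  Lon: 50′ + 49.3″ = 50.82167′; 173 + 50.82167/60 = 173.8470278
  E → positive
Point 4:
  Lat: 63° + 14/60 + 8.93/3600 = 63 + 0.233333 + 0.002481 = 63.2358139
  N → positive
  Longitude: 0° + 48/60 + 35.9/3600 = 0 + 0.800000 + 0.009972 = 0.8099722
  W ⇒ negate
Point 5:
  Latitude: 51′ + 30″ = 51.50000′; 6 + 51.50000/60 = 6.8583333
  S → negative
  λ: 0° + 14/60 + 10.3/3600 = 0 + 0.233333 + 0.002861 = 0.2361944
  W ⇒ negate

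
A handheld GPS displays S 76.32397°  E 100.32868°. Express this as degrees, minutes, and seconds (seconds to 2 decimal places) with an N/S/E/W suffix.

Lat: whole degrees 76; 19.43820′ → 19′ and 26.2920″
Longitude: whole degrees 100; 19.72080′ → 19′ and 43.2480″

76°19′26.29″ S, 100°19′43.25″ E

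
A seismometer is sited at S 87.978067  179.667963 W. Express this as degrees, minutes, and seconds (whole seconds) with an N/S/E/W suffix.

87°58′41″ S, 179°40′5″ W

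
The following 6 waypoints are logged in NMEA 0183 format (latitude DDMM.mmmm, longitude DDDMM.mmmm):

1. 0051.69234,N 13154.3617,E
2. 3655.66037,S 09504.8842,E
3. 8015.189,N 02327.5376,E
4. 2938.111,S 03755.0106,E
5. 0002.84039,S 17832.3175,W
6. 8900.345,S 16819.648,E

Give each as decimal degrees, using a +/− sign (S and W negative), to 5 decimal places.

Point 1:
  Lat: split at 2 digits → 00° and 51.69234′; 0 + 51.69234/60 = 0.861539
  N → positive
  λ: split at 3 digits → 131° and 54.3617′; 131 + 54.3617/60 = 131.906028
  E → positive
Point 2:
  Lat: degrees = first 2 digits = 36, minutes = 55.66037; 36 + 55.66037/60 = 36.927673
  hemisphere S, so the sign is −
  Longitude: degrees = first 3 digits = 95, minutes = 4.8842; 95 + 4.8842/60 = 95.081403
  E → positive
Point 3:
  Lat: degrees = first 2 digits = 80, minutes = 15.189; 80 + 15.189/60 = 80.253150
  N ⇒ keep positive
  λ: degrees = first 3 digits = 23, minutes = 27.5376; 23 + 27.5376/60 = 23.458960
  E → positive
Point 4:
  Latitude: split at 2 digits → 29° and 38.111′; 29 + 38.111/60 = 29.635183
  S → negative
  λ: split at 3 digits → 037° and 55.0106′; 37 + 55.0106/60 = 37.916843
  E ⇒ keep positive
Point 5:
  Latitude: split at 2 digits → 00° and 2.84039′; 0 + 2.84039/60 = 0.047340
  S → negative
  Lon: split at 3 digits → 178° and 32.3175′; 178 + 32.3175/60 = 178.538625
  hemisphere W, so the sign is −
Point 6:
  Latitude: degrees = first 2 digits = 89, minutes = 0.345; 89 + 0.345/60 = 89.005750
  S ⇒ negate
  λ: split at 3 digits → 168° and 19.648′; 168 + 19.648/60 = 168.327467
  E → positive

1. 0.86154, 131.90603
2. -36.92767, 95.08140
3. 80.25315, 23.45896
4. -29.63518, 37.91684
5. -0.04734, -178.53863
6. -89.00575, 168.32747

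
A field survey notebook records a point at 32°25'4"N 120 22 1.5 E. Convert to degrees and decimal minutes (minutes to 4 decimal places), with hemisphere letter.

32° 25.0667′ N, 120° 22.0250′ E

φ: seconds/60 = 0.06667; minutes = 25 + 0.06667 = 25.066667
Longitude: seconds/60 = 0.02500; minutes = 22 + 0.02500 = 22.025000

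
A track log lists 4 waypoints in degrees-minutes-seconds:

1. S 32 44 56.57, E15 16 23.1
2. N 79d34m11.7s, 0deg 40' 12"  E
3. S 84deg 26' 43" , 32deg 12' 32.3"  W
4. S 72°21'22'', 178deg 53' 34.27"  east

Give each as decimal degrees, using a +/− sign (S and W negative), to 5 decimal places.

1. -32.74905, 15.27308
2. 79.56992, 0.67000
3. -84.44528, -32.20897
4. -72.35611, 178.89285

Point 1:
  φ: 44′ + 56.57″ = 44.94283′; 32 + 44.94283/60 = 32.749047
  S → negative
  Lon: 15 + 16/60 + 23.1/3600 = 15.273083
  E → positive
Point 2:
  φ: 79 + 34/60 + 11.7/3600 = 79.569917
  N → positive
  λ: 40′ + 12″ = 40.20000′; 0 + 40.20000/60 = 0.670000
  E → positive
Point 3:
  φ: 84° + 26/60 + 43/3600 = 84 + 0.433333 + 0.011944 = 84.445278
  S → negative
  λ: 32° + 12/60 + 32.3/3600 = 32 + 0.200000 + 0.008972 = 32.208972
  hemisphere W, so the sign is −
Point 4:
  φ: 72° + 21/60 + 22/3600 = 72 + 0.350000 + 0.006111 = 72.356111
  S ⇒ negate
  Longitude: 178° + 53/60 + 34.27/3600 = 178 + 0.883333 + 0.009519 = 178.892853
  E → positive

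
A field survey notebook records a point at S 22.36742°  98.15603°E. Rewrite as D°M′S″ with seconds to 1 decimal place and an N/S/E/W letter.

22°22′2.7″ S, 98°09′21.7″ E

φ: 0.367420 × 60 = 22.04520′ → 22′, remainder × 60 = 2.712″
λ: 0.156030 × 60 = 9.36180′ → 9′, remainder × 60 = 21.708″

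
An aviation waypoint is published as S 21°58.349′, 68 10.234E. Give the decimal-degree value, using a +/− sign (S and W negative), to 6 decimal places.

-21.972483, 68.170567

Latitude: 21 + 58.349/60 = 21.9724833
S → negative
λ: 10.234′ = 0.170567°; total 68.1705667
E → positive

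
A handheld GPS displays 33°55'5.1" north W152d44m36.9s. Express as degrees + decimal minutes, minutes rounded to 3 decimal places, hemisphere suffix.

33° 55.085′ N, 152° 44.615′ W

Lat: seconds/60 = 0.08500; minutes = 55 + 0.08500 = 55.08500
Longitude: 44 + 36.9/60 = 44.61500′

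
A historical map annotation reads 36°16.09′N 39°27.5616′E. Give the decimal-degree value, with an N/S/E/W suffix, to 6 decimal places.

36.268167° N, 39.459360° E

Lat: 16.09′ = 0.268167°; total 36.2681667
Longitude: 39 + 27.5616/60 = 39.4593600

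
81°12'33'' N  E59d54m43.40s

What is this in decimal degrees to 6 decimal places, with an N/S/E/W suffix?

81.209167° N, 59.912056° E

Latitude: 81 + 12/60 + 33/3600 = 81.2091667
Lon: 59° + 54/60 + 43.4/3600 = 59 + 0.900000 + 0.012056 = 59.9120556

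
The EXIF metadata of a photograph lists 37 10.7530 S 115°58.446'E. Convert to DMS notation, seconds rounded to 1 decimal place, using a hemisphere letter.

37°10′45.2″ S, 115°58′26.8″ E

φ: fractional minutes 0.75300 × 60 = 45.180″
Lon: 58.44600′ → 58′ and 0.44600 × 60 = 26.760″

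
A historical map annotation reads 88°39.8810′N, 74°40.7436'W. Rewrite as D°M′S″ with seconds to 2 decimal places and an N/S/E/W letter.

88°39′52.86″ N, 74°40′44.62″ W

Latitude: fractional minutes 0.88100 × 60 = 52.8600″
Lon: fractional minutes 0.74360 × 60 = 44.6160″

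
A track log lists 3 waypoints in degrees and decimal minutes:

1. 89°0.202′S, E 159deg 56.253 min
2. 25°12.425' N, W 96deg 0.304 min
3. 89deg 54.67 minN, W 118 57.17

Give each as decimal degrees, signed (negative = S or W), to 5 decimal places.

Point 1:
  Lat: 89 + 0.202/60 = 89.003367
  hemisphere S, so the sign is −
  Lon: 159 + 56.253/60 = 159.937550
  E ⇒ keep positive
Point 2:
  Latitude: 12.425′ = 0.207083°; total 25.207083
  N ⇒ keep positive
  Longitude: 96 + 0.304/60 = 96.005067
  W → negative
Point 3:
  Lat: 89 + 54.67/60 = 89.911167
  N ⇒ keep positive
  Lon: 57.17′ = 0.952833°; total 118.952833
  W → negative

1. -89.00337, 159.93755
2. 25.20708, -96.00507
3. 89.91117, -118.95283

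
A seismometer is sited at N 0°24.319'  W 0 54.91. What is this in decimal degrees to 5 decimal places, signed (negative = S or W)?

Lat: 0 + 24.319/60 = 0.405317
N ⇒ keep positive
λ: 54.91′ = 0.915167°; total 0.915167
W → negative

0.40532, -0.91517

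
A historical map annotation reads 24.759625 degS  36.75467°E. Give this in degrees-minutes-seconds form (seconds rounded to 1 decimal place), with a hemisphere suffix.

24°45′34.7″ S, 36°45′16.8″ E

Latitude: 0.759625° → 45.57750′; 0.57750 × 60 = 34.650″
Longitude: 0.754670 × 60 = 45.28020′ → 45′, remainder × 60 = 16.812″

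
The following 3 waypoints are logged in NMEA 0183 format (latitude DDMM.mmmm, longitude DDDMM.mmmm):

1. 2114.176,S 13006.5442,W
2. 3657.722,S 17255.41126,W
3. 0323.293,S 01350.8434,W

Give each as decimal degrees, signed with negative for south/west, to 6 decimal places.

Point 1:
  Lat: split at 2 digits → 21° and 14.176′; 21 + 14.176/60 = 21.2362667
  S ⇒ negate
  Longitude: split at 3 digits → 130° and 6.5442′; 130 + 6.5442/60 = 130.1090700
  W → negative
Point 2:
  Latitude: degrees = first 2 digits = 36, minutes = 57.722; 36 + 57.722/60 = 36.9620333
  S ⇒ negate
  Lon: degrees = first 3 digits = 172, minutes = 55.41126; 172 + 55.41126/60 = 172.9235210
  hemisphere W, so the sign is −
Point 3:
  Lat: degrees = first 2 digits = 3, minutes = 23.293; 3 + 23.293/60 = 3.3882167
  S ⇒ negate
  λ: degrees = first 3 digits = 13, minutes = 50.8434; 13 + 50.8434/60 = 13.8473900
  hemisphere W, so the sign is −

1. -21.236267, -130.109070
2. -36.962033, -172.923521
3. -3.388217, -13.847390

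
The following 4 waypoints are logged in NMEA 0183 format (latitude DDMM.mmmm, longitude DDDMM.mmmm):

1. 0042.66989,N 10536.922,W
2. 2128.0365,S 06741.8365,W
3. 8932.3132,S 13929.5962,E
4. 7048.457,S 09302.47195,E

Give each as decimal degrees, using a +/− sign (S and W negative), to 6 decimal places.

1. 0.711165, -105.615367
2. -21.467275, -67.697275
3. -89.538553, 139.493270
4. -70.807617, 93.041199

Point 1:
  φ: split at 2 digits → 00° and 42.66989′; 0 + 42.66989/60 = 0.7111648
  N ⇒ keep positive
  Longitude: degrees = first 3 digits = 105, minutes = 36.922; 105 + 36.922/60 = 105.6153667
  W ⇒ negate
Point 2:
  Latitude: degrees = first 2 digits = 21, minutes = 28.0365; 21 + 28.0365/60 = 21.4672750
  S ⇒ negate
  Longitude: split at 3 digits → 067° and 41.8365′; 67 + 41.8365/60 = 67.6972750
  W → negative
Point 3:
  Lat: degrees = first 2 digits = 89, minutes = 32.3132; 89 + 32.3132/60 = 89.5385533
  S → negative
  λ: degrees = first 3 digits = 139, minutes = 29.5962; 139 + 29.5962/60 = 139.4932700
  E ⇒ keep positive
Point 4:
  Lat: degrees = first 2 digits = 70, minutes = 48.457; 70 + 48.457/60 = 70.8076167
  hemisphere S, so the sign is −
  λ: degrees = first 3 digits = 93, minutes = 2.47195; 93 + 2.47195/60 = 93.0411992
  E → positive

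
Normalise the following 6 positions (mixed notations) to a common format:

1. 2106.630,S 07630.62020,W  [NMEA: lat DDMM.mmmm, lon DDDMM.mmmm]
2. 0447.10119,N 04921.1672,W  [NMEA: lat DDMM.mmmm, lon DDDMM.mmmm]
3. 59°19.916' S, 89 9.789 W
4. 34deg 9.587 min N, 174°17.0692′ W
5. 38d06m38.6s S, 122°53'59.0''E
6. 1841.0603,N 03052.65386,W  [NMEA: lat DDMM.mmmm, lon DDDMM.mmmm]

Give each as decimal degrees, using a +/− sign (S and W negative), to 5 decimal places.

1. -21.11050, -76.51034
2. 4.78502, -49.35279
3. -59.33193, -89.16315
4. 34.15978, -174.28449
5. -38.11072, 122.89972
6. 18.68434, -30.87756

Point 1:
  Lat: degrees = first 2 digits = 21, minutes = 6.63; 21 + 6.63/60 = 21.110500
  hemisphere S, so the sign is −
  Lon: degrees = first 3 digits = 76, minutes = 30.6202; 76 + 30.6202/60 = 76.510337
  hemisphere W, so the sign is −
Point 2:
  Latitude: degrees = first 2 digits = 4, minutes = 47.10119; 4 + 47.10119/60 = 4.785020
  N ⇒ keep positive
  λ: degrees = first 3 digits = 49, minutes = 21.1672; 49 + 21.1672/60 = 49.352787
  W ⇒ negate
Point 3:
  Latitude: 59 + 19.916/60 = 59.331933
  S → negative
  λ: 9.789′ = 0.163150°; total 89.163150
  hemisphere W, so the sign is −
Point 4:
  φ: 34 + 9.587/60 = 34.159783
  N → positive
  Lon: 17.0692′ = 0.284487°; total 174.284487
  W ⇒ negate
Point 5:
  φ: 38° + 6/60 + 38.6/3600 = 38 + 0.100000 + 0.010722 = 38.110722
  hemisphere S, so the sign is −
  Lon: 122° + 53/60 + 59/3600 = 122 + 0.883333 + 0.016389 = 122.899722
  E → positive
Point 6:
  Lat: split at 2 digits → 18° and 41.0603′; 18 + 41.0603/60 = 18.684338
  N ⇒ keep positive
  λ: split at 3 digits → 030° and 52.65386′; 30 + 52.65386/60 = 30.877564
  hemisphere W, so the sign is −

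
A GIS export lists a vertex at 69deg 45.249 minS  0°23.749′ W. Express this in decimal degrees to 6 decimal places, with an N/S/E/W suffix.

φ: 69 + 45.249/60 = 69.7541500
λ: 0 + 23.749/60 = 0.3958167

69.754150° S, 0.395817° W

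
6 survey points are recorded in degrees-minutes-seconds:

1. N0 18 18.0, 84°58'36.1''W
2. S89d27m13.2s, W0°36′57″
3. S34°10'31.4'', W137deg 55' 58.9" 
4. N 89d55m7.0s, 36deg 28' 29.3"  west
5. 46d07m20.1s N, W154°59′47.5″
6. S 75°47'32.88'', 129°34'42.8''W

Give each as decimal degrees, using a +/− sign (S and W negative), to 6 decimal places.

1. 0.305000, -84.976694
2. -89.453667, -0.615833
3. -34.175389, -137.933028
4. 89.918611, -36.474806
5. 46.122250, -154.996528
6. -75.792467, -129.578556

Point 1:
  Latitude: 18′ + 18″ = 18.30000′; 0 + 18.30000/60 = 0.3050000
  N ⇒ keep positive
  Lon: 58′ + 36.1″ = 58.60167′; 84 + 58.60167/60 = 84.9766944
  hemisphere W, so the sign is −
Point 2:
  φ: 27′ + 13.2″ = 27.22000′; 89 + 27.22000/60 = 89.4536667
  hemisphere S, so the sign is −
  Longitude: 36′ + 57″ = 36.95000′; 0 + 36.95000/60 = 0.6158333
  hemisphere W, so the sign is −
Point 3:
  Latitude: 34° + 10/60 + 31.4/3600 = 34 + 0.166667 + 0.008722 = 34.1753889
  S ⇒ negate
  Lon: 137° + 55/60 + 58.9/3600 = 137 + 0.916667 + 0.016361 = 137.9330278
  hemisphere W, so the sign is −
Point 4:
  Lat: 89° + 55/60 + 7/3600 = 89 + 0.916667 + 0.001944 = 89.9186111
  N ⇒ keep positive
  Longitude: 28′ + 29.3″ = 28.48833′; 36 + 28.48833/60 = 36.4748056
  W ⇒ negate
Point 5:
  Lat: 7′ + 20.1″ = 7.33500′; 46 + 7.33500/60 = 46.1222500
  N ⇒ keep positive
  λ: 154 + 59/60 + 47.5/3600 = 154.9965278
  hemisphere W, so the sign is −
Point 6:
  φ: 47′ + 32.88″ = 47.54800′; 75 + 47.54800/60 = 75.7924667
  S ⇒ negate
  Longitude: 129° + 34/60 + 42.8/3600 = 129 + 0.566667 + 0.011889 = 129.5785556
  W → negative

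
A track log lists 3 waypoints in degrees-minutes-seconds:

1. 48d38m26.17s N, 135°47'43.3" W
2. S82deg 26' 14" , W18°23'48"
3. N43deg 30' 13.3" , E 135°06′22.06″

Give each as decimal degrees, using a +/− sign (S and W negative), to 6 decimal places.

1. 48.640603, -135.795361
2. -82.437222, -18.396667
3. 43.503694, 135.106128

Point 1:
  Lat: 48° + 38/60 + 26.17/3600 = 48 + 0.633333 + 0.007269 = 48.6406028
  N → positive
  λ: 135 + 47/60 + 43.3/3600 = 135.7953611
  W → negative
Point 2:
  Lat: 26′ + 14″ = 26.23333′; 82 + 26.23333/60 = 82.4372222
  S ⇒ negate
  Lon: 18° + 23/60 + 48/3600 = 18 + 0.383333 + 0.013333 = 18.3966667
  W → negative
Point 3:
  Latitude: 30′ + 13.3″ = 30.22167′; 43 + 30.22167/60 = 43.5036944
  N ⇒ keep positive
  λ: 6′ + 22.06″ = 6.36767′; 135 + 6.36767/60 = 135.1061278
  E → positive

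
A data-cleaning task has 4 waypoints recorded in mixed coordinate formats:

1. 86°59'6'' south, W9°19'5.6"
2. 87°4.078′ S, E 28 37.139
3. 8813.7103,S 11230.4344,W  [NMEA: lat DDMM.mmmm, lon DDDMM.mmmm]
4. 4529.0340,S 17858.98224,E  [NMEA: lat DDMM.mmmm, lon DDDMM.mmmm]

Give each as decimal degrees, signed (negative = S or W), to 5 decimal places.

1. -86.98500, -9.31822
2. -87.06797, 28.61898
3. -88.22851, -112.50724
4. -45.48390, 178.98304

Point 1:
  φ: 86 + 59/60 + 6/3600 = 86.985000
  S → negative
  Lon: 19′ + 5.6″ = 19.09333′; 9 + 19.09333/60 = 9.318222
  W ⇒ negate
Point 2:
  Lat: 87 + 4.078/60 = 87.067967
  hemisphere S, so the sign is −
  λ: 37.139′ = 0.618983°; total 28.618983
  E → positive
Point 3:
  Latitude: degrees = first 2 digits = 88, minutes = 13.7103; 88 + 13.7103/60 = 88.228505
  S → negative
  Lon: degrees = first 3 digits = 112, minutes = 30.4344; 112 + 30.4344/60 = 112.507240
  W → negative
Point 4:
  φ: split at 2 digits → 45° and 29.034′; 45 + 29.034/60 = 45.483900
  hemisphere S, so the sign is −
  Longitude: split at 3 digits → 178° and 58.98224′; 178 + 58.98224/60 = 178.983037
  E → positive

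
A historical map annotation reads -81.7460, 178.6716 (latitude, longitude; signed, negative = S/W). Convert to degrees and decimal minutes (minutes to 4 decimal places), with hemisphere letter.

Latitude is negative → S; |value| = 81.746000
Latitude: 81° + 0.746000 × 60 = 81° 44.760000′
λ: fractional part 0.671600 → 40.296000 minutes

81° 44.7600′ S, 178° 40.2960′ E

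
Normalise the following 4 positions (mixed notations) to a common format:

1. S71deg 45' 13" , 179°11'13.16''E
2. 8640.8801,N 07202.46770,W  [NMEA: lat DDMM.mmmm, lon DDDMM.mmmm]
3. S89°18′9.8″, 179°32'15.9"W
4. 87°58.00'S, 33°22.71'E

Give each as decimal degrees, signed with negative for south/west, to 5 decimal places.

Point 1:
  Latitude: 71 + 45/60 + 13/3600 = 71.753611
  hemisphere S, so the sign is −
  Lon: 179 + 11/60 + 13.16/3600 = 179.186989
  E ⇒ keep positive
Point 2:
  φ: degrees = first 2 digits = 86, minutes = 40.8801; 86 + 40.8801/60 = 86.681335
  N → positive
  λ: split at 3 digits → 072° and 2.4677′; 72 + 2.4677/60 = 72.041128
  hemisphere W, so the sign is −
Point 3:
  Latitude: 89° + 18/60 + 9.8/3600 = 89 + 0.300000 + 0.002722 = 89.302722
  S ⇒ negate
  Lon: 32′ + 15.9″ = 32.26500′; 179 + 32.26500/60 = 179.537750
  W ⇒ negate
Point 4:
  φ: 87 + 58/60 = 87.966667
  S ⇒ negate
  Longitude: 22.71′ = 0.378500°; total 33.378500
  E → positive

1. -71.75361, 179.18699
2. 86.68134, -72.04113
3. -89.30272, -179.53775
4. -87.96667, 33.37850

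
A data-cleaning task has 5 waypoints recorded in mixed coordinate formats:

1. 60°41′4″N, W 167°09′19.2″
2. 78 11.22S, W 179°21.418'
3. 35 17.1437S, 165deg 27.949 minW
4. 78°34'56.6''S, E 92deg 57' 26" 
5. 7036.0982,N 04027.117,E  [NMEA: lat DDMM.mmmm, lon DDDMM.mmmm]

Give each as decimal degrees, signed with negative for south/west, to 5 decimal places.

Point 1:
  Latitude: 60 + 41/60 + 4/3600 = 60.684444
  N → positive
  Lon: 167 + 9/60 + 19.2/3600 = 167.155333
  W → negative
Point 2:
  φ: 78 + 11.22/60 = 78.187000
  S → negative
  Longitude: 21.418′ = 0.356967°; total 179.356967
  hemisphere W, so the sign is −
Point 3:
  Latitude: 35 + 17.1437/60 = 35.285728
  S ⇒ negate
  Longitude: 27.949′ = 0.465817°; total 165.465817
  hemisphere W, so the sign is −
Point 4:
  Latitude: 78° + 34/60 + 56.6/3600 = 78 + 0.566667 + 0.015722 = 78.582389
  S → negative
  Lon: 57′ + 26″ = 57.43333′; 92 + 57.43333/60 = 92.957222
  E ⇒ keep positive
Point 5:
  Lat: split at 2 digits → 70° and 36.0982′; 70 + 36.0982/60 = 70.601637
  N → positive
  Longitude: split at 3 digits → 040° and 27.117′; 40 + 27.117/60 = 40.451950
  E → positive

1. 60.68444, -167.15533
2. -78.18700, -179.35697
3. -35.28573, -165.46582
4. -78.58239, 92.95722
5. 70.60164, 40.45195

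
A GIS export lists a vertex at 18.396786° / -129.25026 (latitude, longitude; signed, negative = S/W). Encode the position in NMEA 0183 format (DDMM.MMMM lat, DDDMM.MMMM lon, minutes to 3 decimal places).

Lat: 18° + 0.396786 × 60 = 18° 23.80716′
Longitude is negative → W; |value| = 129.250260
Longitude: fractional part 0.250260 → 15.01560 minutes

1823.807,N / 12915.016,W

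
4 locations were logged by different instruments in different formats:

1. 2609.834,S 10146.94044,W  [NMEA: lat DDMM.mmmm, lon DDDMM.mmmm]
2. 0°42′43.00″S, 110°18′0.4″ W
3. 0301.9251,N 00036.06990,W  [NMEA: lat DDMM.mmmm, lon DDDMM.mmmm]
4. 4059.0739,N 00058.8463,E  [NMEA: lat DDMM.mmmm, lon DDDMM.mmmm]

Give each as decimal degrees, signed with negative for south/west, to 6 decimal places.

Point 1:
  Lat: split at 2 digits → 26° and 9.834′; 26 + 9.834/60 = 26.1639000
  S → negative
  λ: split at 3 digits → 101° and 46.94044′; 101 + 46.94044/60 = 101.7823407
  hemisphere W, so the sign is −
Point 2:
  Lat: 42′ + 43″ = 42.71667′; 0 + 42.71667/60 = 0.7119444
  S ⇒ negate
  Longitude: 110° + 18/60 + 0.4/3600 = 110 + 0.300000 + 0.000111 = 110.3001111
  W ⇒ negate
Point 3:
  φ: degrees = first 2 digits = 3, minutes = 1.9251; 3 + 1.9251/60 = 3.0320850
  N ⇒ keep positive
  Longitude: degrees = first 3 digits = 0, minutes = 36.0699; 0 + 36.0699/60 = 0.6011650
  W → negative
Point 4:
  φ: degrees = first 2 digits = 40, minutes = 59.0739; 40 + 59.0739/60 = 40.9845650
  N → positive
  Lon: split at 3 digits → 000° and 58.8463′; 0 + 58.8463/60 = 0.9807717
  E ⇒ keep positive

1. -26.163900, -101.782341
2. -0.711944, -110.300111
3. 3.032085, -0.601165
4. 40.984565, 0.980772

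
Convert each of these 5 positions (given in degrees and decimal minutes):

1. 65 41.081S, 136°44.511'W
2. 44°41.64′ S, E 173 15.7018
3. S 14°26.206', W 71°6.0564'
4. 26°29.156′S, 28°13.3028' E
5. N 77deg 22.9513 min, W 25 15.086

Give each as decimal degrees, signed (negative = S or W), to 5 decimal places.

1. -65.68468, -136.74185
2. -44.69400, 173.26170
3. -14.43677, -71.10094
4. -26.48593, 28.22171
5. 77.38252, -25.25143

Point 1:
  φ: 65 + 41.081/60 = 65.684683
  S → negative
  Lon: 136 + 44.511/60 = 136.741850
  hemisphere W, so the sign is −
Point 2:
  φ: 41.64′ = 0.694000°; total 44.694000
  S → negative
  Lon: 173 + 15.7018/60 = 173.261697
  E → positive
Point 3:
  Lat: 26.206′ = 0.436767°; total 14.436767
  hemisphere S, so the sign is −
  Longitude: 6.0564′ = 0.100940°; total 71.100940
  W ⇒ negate
Point 4:
  φ: 29.156′ = 0.485933°; total 26.485933
  S → negative
  Longitude: 28 + 13.3028/60 = 28.221713
  E → positive
Point 5:
  φ: 77 + 22.9513/60 = 77.382522
  N ⇒ keep positive
  Lon: 25 + 15.086/60 = 25.251433
  hemisphere W, so the sign is −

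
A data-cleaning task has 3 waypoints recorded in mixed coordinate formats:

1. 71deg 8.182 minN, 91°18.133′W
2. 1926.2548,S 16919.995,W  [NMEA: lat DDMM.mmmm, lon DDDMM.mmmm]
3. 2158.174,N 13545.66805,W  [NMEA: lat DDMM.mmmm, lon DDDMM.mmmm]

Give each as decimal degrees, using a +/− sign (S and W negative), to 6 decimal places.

Point 1:
  Lat: 71 + 8.182/60 = 71.1363667
  N → positive
  Lon: 91 + 18.133/60 = 91.3022167
  hemisphere W, so the sign is −
Point 2:
  Lat: degrees = first 2 digits = 19, minutes = 26.2548; 19 + 26.2548/60 = 19.4375800
  hemisphere S, so the sign is −
  Longitude: split at 3 digits → 169° and 19.995′; 169 + 19.995/60 = 169.3332500
  W → negative
Point 3:
  Latitude: split at 2 digits → 21° and 58.174′; 21 + 58.174/60 = 21.9695667
  N → positive
  λ: degrees = first 3 digits = 135, minutes = 45.66805; 135 + 45.66805/60 = 135.7611342
  hemisphere W, so the sign is −

1. 71.136367, -91.302217
2. -19.437580, -169.333250
3. 21.969567, -135.761134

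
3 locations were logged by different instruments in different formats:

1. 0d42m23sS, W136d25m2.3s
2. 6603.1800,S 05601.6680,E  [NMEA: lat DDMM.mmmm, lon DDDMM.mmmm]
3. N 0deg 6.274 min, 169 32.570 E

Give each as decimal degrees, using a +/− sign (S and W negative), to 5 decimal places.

Point 1:
  Latitude: 0 + 42/60 + 23/3600 = 0.706389
  S → negative
  Lon: 136° + 25/60 + 2.3/3600 = 136 + 0.416667 + 0.000639 = 136.417306
  W → negative
Point 2:
  Latitude: degrees = first 2 digits = 66, minutes = 3.18; 66 + 3.18/60 = 66.053000
  S ⇒ negate
  λ: split at 3 digits → 056° and 1.668′; 56 + 1.668/60 = 56.027800
  E ⇒ keep positive
Point 3:
  Lat: 6.274′ = 0.104567°; total 0.104567
  N ⇒ keep positive
  Longitude: 169 + 32.57/60 = 169.542833
  E ⇒ keep positive

1. -0.70639, -136.41731
2. -66.05300, 56.02780
3. 0.10457, 169.54283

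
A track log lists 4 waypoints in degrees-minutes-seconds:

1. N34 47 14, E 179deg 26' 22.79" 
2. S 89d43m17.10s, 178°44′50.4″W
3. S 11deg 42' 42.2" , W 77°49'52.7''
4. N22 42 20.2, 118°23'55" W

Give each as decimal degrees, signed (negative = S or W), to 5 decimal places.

Point 1:
  φ: 47′ + 14″ = 47.23333′; 34 + 47.23333/60 = 34.787222
  N ⇒ keep positive
  Longitude: 179° + 26/60 + 22.79/3600 = 179 + 0.433333 + 0.006331 = 179.439664
  E ⇒ keep positive
Point 2:
  Latitude: 89 + 43/60 + 17.1/3600 = 89.721417
  S ⇒ negate
  Lon: 178 + 44/60 + 50.4/3600 = 178.747333
  hemisphere W, so the sign is −
Point 3:
  Latitude: 11° + 42/60 + 42.2/3600 = 11 + 0.700000 + 0.011722 = 11.711722
  hemisphere S, so the sign is −
  λ: 77 + 49/60 + 52.7/3600 = 77.831306
  W ⇒ negate
Point 4:
  Latitude: 22° + 42/60 + 20.2/3600 = 22 + 0.700000 + 0.005611 = 22.705611
  N → positive
  Longitude: 23′ + 55″ = 23.91667′; 118 + 23.91667/60 = 118.398611
  hemisphere W, so the sign is −

1. 34.78722, 179.43966
2. -89.72142, -178.74733
3. -11.71172, -77.83131
4. 22.70561, -118.39861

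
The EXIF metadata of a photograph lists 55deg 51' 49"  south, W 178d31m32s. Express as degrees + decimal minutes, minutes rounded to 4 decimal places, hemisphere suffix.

Latitude: 51 + 49/60 = 51.816667′
Lon: 31 + 32/60 = 31.533333′

55° 51.8167′ S, 178° 31.5333′ W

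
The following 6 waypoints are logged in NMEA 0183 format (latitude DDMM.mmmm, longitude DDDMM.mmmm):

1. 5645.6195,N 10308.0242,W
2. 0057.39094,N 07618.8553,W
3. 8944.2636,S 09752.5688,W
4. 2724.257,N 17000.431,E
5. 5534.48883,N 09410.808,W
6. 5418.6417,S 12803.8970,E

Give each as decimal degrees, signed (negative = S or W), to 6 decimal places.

Point 1:
  Lat: split at 2 digits → 56° and 45.6195′; 56 + 45.6195/60 = 56.7603250
  N → positive
  Longitude: split at 3 digits → 103° and 8.0242′; 103 + 8.0242/60 = 103.1337367
  W → negative
Point 2:
  φ: split at 2 digits → 00° and 57.39094′; 0 + 57.39094/60 = 0.9565157
  N → positive
  Longitude: degrees = first 3 digits = 76, minutes = 18.8553; 76 + 18.8553/60 = 76.3142550
  hemisphere W, so the sign is −
Point 3:
  Lat: degrees = first 2 digits = 89, minutes = 44.2636; 89 + 44.2636/60 = 89.7377267
  S ⇒ negate
  λ: degrees = first 3 digits = 97, minutes = 52.5688; 97 + 52.5688/60 = 97.8761467
  W ⇒ negate
Point 4:
  Lat: split at 2 digits → 27° and 24.257′; 27 + 24.257/60 = 27.4042833
  N → positive
  λ: split at 3 digits → 170° and 0.431′; 170 + 0.431/60 = 170.0071833
  E → positive
Point 5:
  φ: degrees = first 2 digits = 55, minutes = 34.48883; 55 + 34.48883/60 = 55.5748138
  N ⇒ keep positive
  Longitude: degrees = first 3 digits = 94, minutes = 10.808; 94 + 10.808/60 = 94.1801333
  hemisphere W, so the sign is −
Point 6:
  Lat: degrees = first 2 digits = 54, minutes = 18.6417; 54 + 18.6417/60 = 54.3106950
  S → negative
  λ: split at 3 digits → 128° and 3.897′; 128 + 3.897/60 = 128.0649500
  E ⇒ keep positive

1. 56.760325, -103.133737
2. 0.956516, -76.314255
3. -89.737727, -97.876147
4. 27.404283, 170.007183
5. 55.574814, -94.180133
6. -54.310695, 128.064950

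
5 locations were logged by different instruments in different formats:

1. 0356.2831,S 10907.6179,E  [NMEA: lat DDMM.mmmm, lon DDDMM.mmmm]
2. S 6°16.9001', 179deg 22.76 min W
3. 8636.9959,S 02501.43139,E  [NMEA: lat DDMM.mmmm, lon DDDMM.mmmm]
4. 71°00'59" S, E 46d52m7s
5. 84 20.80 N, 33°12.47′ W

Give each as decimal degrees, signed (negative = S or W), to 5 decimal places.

1. -3.93805, 109.12697
2. -6.28167, -179.37933
3. -86.61660, 25.02386
4. -71.01639, 46.86861
5. 84.34667, -33.20783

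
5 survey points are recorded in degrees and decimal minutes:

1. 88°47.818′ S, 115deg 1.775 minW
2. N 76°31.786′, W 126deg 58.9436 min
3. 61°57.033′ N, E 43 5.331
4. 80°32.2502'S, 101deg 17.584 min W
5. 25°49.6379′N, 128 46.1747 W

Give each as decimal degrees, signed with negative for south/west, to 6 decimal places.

1. -88.796967, -115.029583
2. 76.529767, -126.982393
3. 61.950550, 43.088850
4. -80.537503, -101.293067
5. 25.827298, -128.769578

Point 1:
  Latitude: 88 + 47.818/60 = 88.7969667
  hemisphere S, so the sign is −
  Longitude: 1.775′ = 0.029583°; total 115.0295833
  W → negative
Point 2:
  Latitude: 76 + 31.786/60 = 76.5297667
  N ⇒ keep positive
  Lon: 126 + 58.9436/60 = 126.9823933
  W → negative
Point 3:
  Latitude: 57.033′ = 0.950550°; total 61.9505500
  N ⇒ keep positive
  Longitude: 5.331′ = 0.088850°; total 43.0888500
  E → positive
Point 4:
  φ: 80 + 32.2502/60 = 80.5375033
  hemisphere S, so the sign is −
  Lon: 101 + 17.584/60 = 101.2930667
  hemisphere W, so the sign is −
Point 5:
  Lat: 49.6379′ = 0.827298°; total 25.8272983
  N ⇒ keep positive
  Longitude: 46.1747′ = 0.769578°; total 128.7695783
  hemisphere W, so the sign is −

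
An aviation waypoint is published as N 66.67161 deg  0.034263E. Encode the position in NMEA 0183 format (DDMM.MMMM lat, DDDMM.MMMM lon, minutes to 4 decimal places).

6640.2966,N / 00002.0558,E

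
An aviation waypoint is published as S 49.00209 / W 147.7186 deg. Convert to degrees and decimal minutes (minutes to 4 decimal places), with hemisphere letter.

49° 0.1254′ S, 147° 43.1160′ W

Lat: minutes = (49.002090 − 49) × 60 = 0.125400
Lon: minutes = (147.718600 − 147) × 60 = 43.116000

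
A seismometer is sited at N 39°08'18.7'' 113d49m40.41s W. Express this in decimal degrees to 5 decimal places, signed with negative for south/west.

Lat: 39 + 8/60 + 18.7/3600 = 39.138528
N ⇒ keep positive
Longitude: 113° + 49/60 + 40.41/3600 = 113 + 0.816667 + 0.011225 = 113.827892
hemisphere W, so the sign is −

39.13853, -113.82789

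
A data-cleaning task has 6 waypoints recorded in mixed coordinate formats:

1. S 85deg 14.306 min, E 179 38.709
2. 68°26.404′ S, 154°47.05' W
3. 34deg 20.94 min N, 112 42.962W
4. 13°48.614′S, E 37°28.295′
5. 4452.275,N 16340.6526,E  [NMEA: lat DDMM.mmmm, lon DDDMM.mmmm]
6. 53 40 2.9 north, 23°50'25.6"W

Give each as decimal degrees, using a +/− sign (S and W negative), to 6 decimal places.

1. -85.238433, 179.645150
2. -68.440067, -154.784167
3. 34.349000, -112.716033
4. -13.810233, 37.471583
5. 44.871250, 163.677543
6. 53.667472, -23.840444

Point 1:
  φ: 14.306′ = 0.238433°; total 85.2384333
  hemisphere S, so the sign is −
  Longitude: 179 + 38.709/60 = 179.6451500
  E ⇒ keep positive
Point 2:
  Latitude: 26.404′ = 0.440067°; total 68.4400667
  S → negative
  λ: 47.05′ = 0.784167°; total 154.7841667
  hemisphere W, so the sign is −
Point 3:
  Latitude: 20.94′ = 0.349000°; total 34.3490000
  N → positive
  Longitude: 112 + 42.962/60 = 112.7160333
  W → negative
Point 4:
  Latitude: 13 + 48.614/60 = 13.8102333
  hemisphere S, so the sign is −
  λ: 28.295′ = 0.471583°; total 37.4715833
  E → positive
Point 5:
  Lat: split at 2 digits → 44° and 52.275′; 44 + 52.275/60 = 44.8712500
  N ⇒ keep positive
  Lon: degrees = first 3 digits = 163, minutes = 40.6526; 163 + 40.6526/60 = 163.6775433
  E ⇒ keep positive
Point 6:
  Latitude: 40′ + 2.9″ = 40.04833′; 53 + 40.04833/60 = 53.6674722
  N ⇒ keep positive
  Longitude: 23 + 50/60 + 25.6/3600 = 23.8404444
  W → negative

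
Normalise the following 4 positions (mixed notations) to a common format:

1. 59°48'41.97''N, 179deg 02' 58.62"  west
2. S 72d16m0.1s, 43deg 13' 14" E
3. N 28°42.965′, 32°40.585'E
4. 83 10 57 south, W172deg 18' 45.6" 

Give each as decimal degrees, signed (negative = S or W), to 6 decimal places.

Point 1:
  Lat: 48′ + 41.97″ = 48.69950′; 59 + 48.69950/60 = 59.8116583
  N → positive
  Longitude: 2′ + 58.62″ = 2.97700′; 179 + 2.97700/60 = 179.0496167
  W ⇒ negate
Point 2:
  Latitude: 16′ + 0.1″ = 16.00167′; 72 + 16.00167/60 = 72.2666944
  S → negative
  λ: 43° + 13/60 + 14/3600 = 43 + 0.216667 + 0.003889 = 43.2205556
  E ⇒ keep positive
Point 3:
  φ: 28 + 42.965/60 = 28.7160833
  N → positive
  Lon: 32 + 40.585/60 = 32.6764167
  E → positive
Point 4:
  Latitude: 83 + 10/60 + 57/3600 = 83.1825000
  S ⇒ negate
  λ: 172° + 18/60 + 45.6/3600 = 172 + 0.300000 + 0.012667 = 172.3126667
  W → negative

1. 59.811658, -179.049617
2. -72.266694, 43.220556
3. 28.716083, 32.676417
4. -83.182500, -172.312667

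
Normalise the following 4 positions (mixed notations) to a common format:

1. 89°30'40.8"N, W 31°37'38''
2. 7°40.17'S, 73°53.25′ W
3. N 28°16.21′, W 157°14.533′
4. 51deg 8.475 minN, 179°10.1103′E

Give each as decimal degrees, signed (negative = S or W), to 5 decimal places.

Point 1:
  φ: 30′ + 40.8″ = 30.68000′; 89 + 30.68000/60 = 89.511333
  N → positive
  Longitude: 37′ + 38″ = 37.63333′; 31 + 37.63333/60 = 31.627222
  W → negative
Point 2:
  Lat: 7 + 40.17/60 = 7.669500
  hemisphere S, so the sign is −
  Longitude: 53.25′ = 0.887500°; total 73.887500
  hemisphere W, so the sign is −
Point 3:
  Latitude: 28 + 16.21/60 = 28.270167
  N ⇒ keep positive
  λ: 157 + 14.533/60 = 157.242217
  W ⇒ negate
Point 4:
  Lat: 8.475′ = 0.141250°; total 51.141250
  N ⇒ keep positive
  Longitude: 179 + 10.1103/60 = 179.168505
  E → positive

1. 89.51133, -31.62722
2. -7.66950, -73.88750
3. 28.27017, -157.24222
4. 51.14125, 179.16851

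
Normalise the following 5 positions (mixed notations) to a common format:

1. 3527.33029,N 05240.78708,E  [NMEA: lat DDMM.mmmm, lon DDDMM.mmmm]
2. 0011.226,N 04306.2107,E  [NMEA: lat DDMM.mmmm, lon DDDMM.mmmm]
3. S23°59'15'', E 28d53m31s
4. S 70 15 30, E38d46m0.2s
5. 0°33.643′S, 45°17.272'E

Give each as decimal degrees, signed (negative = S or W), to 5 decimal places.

1. 35.45550, 52.67978
2. 0.18710, 43.10351
3. -23.98750, 28.89194
4. -70.25833, 38.76672
5. -0.56072, 45.28787

Point 1:
  Lat: split at 2 digits → 35° and 27.33029′; 35 + 27.33029/60 = 35.455505
  N ⇒ keep positive
  Lon: degrees = first 3 digits = 52, minutes = 40.78708; 52 + 40.78708/60 = 52.679785
  E ⇒ keep positive
Point 2:
  Lat: degrees = first 2 digits = 0, minutes = 11.226; 0 + 11.226/60 = 0.187100
  N → positive
  Lon: split at 3 digits → 043° and 6.2107′; 43 + 6.2107/60 = 43.103512
  E ⇒ keep positive
Point 3:
  Lat: 23 + 59/60 + 15/3600 = 23.987500
  S ⇒ negate
  λ: 28° + 53/60 + 31/3600 = 28 + 0.883333 + 0.008611 = 28.891944
  E → positive
Point 4:
  φ: 70 + 15/60 + 30/3600 = 70.258333
  S ⇒ negate
  Lon: 38° + 46/60 + 0.2/3600 = 38 + 0.766667 + 0.000056 = 38.766722
  E ⇒ keep positive
Point 5:
  Latitude: 0 + 33.643/60 = 0.560717
  S ⇒ negate
  λ: 17.272′ = 0.287867°; total 45.287867
  E → positive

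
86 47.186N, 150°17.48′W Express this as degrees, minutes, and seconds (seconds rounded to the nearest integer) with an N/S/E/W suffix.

86°47′11″ N, 150°17′29″ W

φ: fractional minutes 0.18600 × 60 = 11.16″
Longitude: 17.48000′ → 17′ and 0.48000 × 60 = 28.80″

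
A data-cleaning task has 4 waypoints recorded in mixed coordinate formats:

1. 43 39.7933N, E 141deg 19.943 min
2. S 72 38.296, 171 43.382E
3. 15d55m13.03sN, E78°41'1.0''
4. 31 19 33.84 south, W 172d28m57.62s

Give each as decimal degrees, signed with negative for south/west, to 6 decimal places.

1. 43.663222, 141.332383
2. -72.638267, 171.723033
3. 15.920286, 78.683611
4. -31.326067, -172.482672

Point 1:
  Lat: 39.7933′ = 0.663222°; total 43.6632217
  N → positive
  λ: 141 + 19.943/60 = 141.3323833
  E → positive
Point 2:
  Latitude: 38.296′ = 0.638267°; total 72.6382667
  S → negative
  Lon: 43.382′ = 0.723033°; total 171.7230333
  E ⇒ keep positive
Point 3:
  Lat: 15 + 55/60 + 13.03/3600 = 15.9202861
  N ⇒ keep positive
  λ: 78° + 41/60 + 1/3600 = 78 + 0.683333 + 0.000278 = 78.6836111
  E ⇒ keep positive
Point 4:
  Latitude: 19′ + 33.84″ = 19.56400′; 31 + 19.56400/60 = 31.3260667
  hemisphere S, so the sign is −
  Lon: 172° + 28/60 + 57.62/3600 = 172 + 0.466667 + 0.016006 = 172.4826722
  W → negative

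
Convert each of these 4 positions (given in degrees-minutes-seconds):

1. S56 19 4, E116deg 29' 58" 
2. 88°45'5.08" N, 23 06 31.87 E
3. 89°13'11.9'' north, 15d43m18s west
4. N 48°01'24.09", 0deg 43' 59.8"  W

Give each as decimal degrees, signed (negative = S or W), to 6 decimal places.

Point 1:
  φ: 19′ + 4″ = 19.06667′; 56 + 19.06667/60 = 56.3177778
  S ⇒ negate
  λ: 116 + 29/60 + 58/3600 = 116.4994444
  E → positive
Point 2:
  φ: 45′ + 5.08″ = 45.08467′; 88 + 45.08467/60 = 88.7514111
  N → positive
  Longitude: 6′ + 31.87″ = 6.53117′; 23 + 6.53117/60 = 23.1088528
  E ⇒ keep positive
Point 3:
  φ: 89 + 13/60 + 11.9/3600 = 89.2199722
  N → positive
  Longitude: 15° + 43/60 + 18/3600 = 15 + 0.716667 + 0.005000 = 15.7216667
  W ⇒ negate
Point 4:
  Lat: 48° + 1/60 + 24.09/3600 = 48 + 0.016667 + 0.006692 = 48.0233583
  N ⇒ keep positive
  λ: 0° + 43/60 + 59.8/3600 = 0 + 0.716667 + 0.016611 = 0.7332778
  hemisphere W, so the sign is −

1. -56.317778, 116.499444
2. 88.751411, 23.108853
3. 89.219972, -15.721667
4. 48.023358, -0.733278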